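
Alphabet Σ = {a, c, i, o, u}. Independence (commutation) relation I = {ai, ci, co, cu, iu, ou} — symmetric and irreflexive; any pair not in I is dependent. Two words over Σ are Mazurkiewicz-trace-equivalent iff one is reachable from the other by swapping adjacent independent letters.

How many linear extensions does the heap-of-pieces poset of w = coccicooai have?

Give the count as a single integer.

196

#0=c has no predecessor
#1=o has no predecessor
#2=c depends on [0:c]
#3=c depends on [2:c]
#4=i depends on [1:o]
#5=c depends on [3:c]
#6=o depends on [4:i]
#7=o depends on [6:o]
#8=a depends on [5:c, 7:o]
#9=i depends on [7:o]
sources: [0:c, 1:o]
N(rest) = Σ N(rest − s) over sources s of rest; N(one piece) = 1:
  size 1 → [8]=1  [9]=1
  size 2 → [5,8]=1  [8,9]=2
  size 3 → [3,5,8]=1  [5,8,9]=3  [7,8,9]=2
  size 4 → [2,3,5,8]=1  [3,5,8,9]=4  [5,7,8,9]=5  [6,7,8,9]=2
  size 5 → [0,2,3,5,8]=1  [2,3,5,8,9]=5  [3,5,7,8,9]=9  [4,6,7,8,9]=2  [5,6,7,8,9]=7
  size 6 → [0,2,3,5,8,9]=6  [1,4,6,7,8,9]=2  [2,3,5,7,8,9]=14  [3,5,6,7,8,9]=16  [4,5,6,7,8,9]=9
  size 7 → [0,2,3,5,7,8,9]=20  [1,4,5,6,7,8,9]=11  [2,3,5,6,7,8,9]=30  [3,4,5,6,7,8,9]=25
  size 8 → [0,2,3,5,6,7,8,9]=50  [1,3,4,5,6,7,8,9]=36  [2,3,4,5,6,7,8,9]=55
  first=0(c) contributes 91
  first=1(o) contributes 105
|[w]| = 196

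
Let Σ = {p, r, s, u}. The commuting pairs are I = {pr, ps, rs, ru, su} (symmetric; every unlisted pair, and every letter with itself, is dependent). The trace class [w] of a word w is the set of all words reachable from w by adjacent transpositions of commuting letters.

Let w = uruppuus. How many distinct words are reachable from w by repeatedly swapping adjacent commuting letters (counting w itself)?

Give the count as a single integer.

56

drop 0:u onto floor
drop 1:r onto floor
drop 2:u onto {0:u}
drop 3:p onto {2:u}
drop 4:p onto {3:p}
drop 5:u onto {4:p}
drop 6:u onto {5:u}
drop 7:s onto floor
ground layer = {0:u, 1:r, 7:s}
drop-orders for the pieces not yet dropped (sum over which currently-grounded one goes next):
  1 to go: {1} 1  {6} 1  {7} 1
  2 to go: {1,6} 2  {1,7} 2  {5,6} 1  {6,7} 2
  3 to go: {1,5,6} 3  {1,6,7} 6  {4,5,6} 1  {5,6,7} 3
  4 to go: {1,4,5,6} 4  {1,5,6,7} 12  {3,4,5,6} 1  {4,5,6,7} 4
  5 to go: {1,3,4,5,6} 5  {1,4,5,6,7} 20  {2,3,4,5,6} 1  {3,4,5,6,7} 5
  6 to go: {0,2,3,4,5,6} 1  {1,2,3,4,5,6} 6  {1,3,4,5,6,7} 30  {2,3,4,5,6,7} 6
  if 0:u drops first: 42 orders
  if 1:r drops first: 7 orders
  if 7:s drops first: 7 orders
heap linearizations: 56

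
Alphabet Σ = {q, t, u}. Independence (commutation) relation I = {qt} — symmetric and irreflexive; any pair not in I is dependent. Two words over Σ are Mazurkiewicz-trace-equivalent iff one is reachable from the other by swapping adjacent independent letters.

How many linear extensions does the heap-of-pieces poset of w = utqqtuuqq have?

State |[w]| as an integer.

6

0(u) covers ∅
1(t) covers 0:u
2(q) covers 0:u
3(q) covers 2:q
4(t) covers 1:t
5(u) covers 3:q, 4:t
6(u) covers 5:u
7(q) covers 6:u
8(q) covers 7:q
floor of heap: 0:u
completions by unplaced set U, small U first (add the entries for U minus each lowest piece of U):
  |U|=1: {8}:1
  |U|=2: {7,8}:1
  |U|=3: {6,7,8}:1
  |U|=4: {5,6,7,8}:1
  |U|=5: {3,5,6,7,8}:1  {4,5,6,7,8}:1
  |U|=6: {1,4,5,6,7,8}:1  {2,3,5,6,7,8}:1  {3,4,5,6,7,8}:2
  |U|=7: {1,3,4,5,6,7,8}:3  {2,3,4,5,6,7,8}:3
  start at 0(u): 6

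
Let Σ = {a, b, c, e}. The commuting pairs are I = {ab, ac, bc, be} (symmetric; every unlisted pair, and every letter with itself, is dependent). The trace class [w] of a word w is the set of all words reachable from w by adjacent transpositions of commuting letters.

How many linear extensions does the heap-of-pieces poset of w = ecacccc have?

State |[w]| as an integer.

drop 0:e onto floor
drop 1:c onto {0:e}
drop 2:a onto {0:e}
drop 3:c onto {1:c}
drop 4:c onto {3:c}
drop 5:c onto {4:c}
drop 6:c onto {5:c}
ground layer = {0:e}
drop-orders for the pieces not yet dropped (sum over which currently-grounded one goes next):
  1 to go: {2} 1  {6} 1
  2 to go: {2,6} 2  {5,6} 1
  3 to go: {2,5,6} 3  {4,5,6} 1
  4 to go: {2,4,5,6} 4  {3,4,5,6} 1
  5 to go: {1,3,4,5,6} 1  {2,3,4,5,6} 5
  if 0:e drops first: 6 orders

6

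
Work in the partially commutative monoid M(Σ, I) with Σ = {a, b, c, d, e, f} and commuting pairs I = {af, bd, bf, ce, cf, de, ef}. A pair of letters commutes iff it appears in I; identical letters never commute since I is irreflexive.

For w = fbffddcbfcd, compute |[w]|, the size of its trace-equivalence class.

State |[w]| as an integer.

25

piece 0:f — minimal
piece 1:b — minimal
piece 2:f rests on {0:f}
piece 3:f rests on {2:f}
piece 4:d rests on {3:f}
piece 5:d rests on {4:d}
piece 6:c rests on {1:b, 5:d}
piece 7:b rests on {6:c}
piece 8:f rests on {5:d}
piece 9:c rests on {7:b}
piece 10:d rests on {8:f, 9:c}
minimal pieces: {0:f, 1:b}
ways to finish when only these pieces remain (= sum over removing one remaining piece with nothing left below it):
  1 left: {10}→1
  2 left: {8,10}→1  {9,10}→1
  3 left: {7,9,10}→1  {8,9,10}→2
  4 left: {6,7,9,10}→1  {7,8,9,10}→3
  5 left: {1,6,7,9,10}→1  {6,7,8,9,10}→4
  6 left: {1,6,7,8,9,10}→5  {5,6,7,8,9,10}→4
  7 left: {1,5,6,7,8,9,10}→9  {4,5,6,7,8,9,10}→4
  8 left: {1,4,5,6,7,8,9,10}→13  {3,4,5,6,7,8,9,10}→4
  9 left: {1,3,4,5,6,7,8,9,10}→17  {2,3,4,5,6,7,8,9,10}→4
  placing 0:f first → 21 extensions
  placing 1:b first → 4 extensions
total linear extensions = 25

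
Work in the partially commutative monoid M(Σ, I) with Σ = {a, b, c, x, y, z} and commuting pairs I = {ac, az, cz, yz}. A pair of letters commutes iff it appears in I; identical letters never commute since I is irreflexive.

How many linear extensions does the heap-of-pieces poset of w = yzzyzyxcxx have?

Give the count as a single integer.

drop 0:y onto floor
drop 1:z onto floor
drop 2:z onto {1:z}
drop 3:y onto {0:y}
drop 4:z onto {2:z}
drop 5:y onto {3:y}
drop 6:x onto {4:z, 5:y}
drop 7:c onto {6:x}
drop 8:x onto {7:c}
drop 9:x onto {8:x}
ground layer = {0:y, 1:z}
drop-orders for the pieces not yet dropped (sum over which currently-grounded one goes next):
  1 to go: {9} 1
  2 to go: {8,9} 1
  3 to go: {7,8,9} 1
  4 to go: {6,7,8,9} 1
  5 to go: {4,6,7,8,9} 1  {5,6,7,8,9} 1
  6 to go: {2,4,6,7,8,9} 1  {3,5,6,7,8,9} 1  {4,5,6,7,8,9} 2
  7 to go: {0,3,5,6,7,8,9} 1  {1,2,4,6,7,8,9} 1  {2,4,5,6,7,8,9} 3  {3,4,5,6,7,8,9} 3
  8 to go: {0,3,4,5,6,7,8,9} 4  {1,2,4,5,6,7,8,9} 4  {2,3,4,5,6,7,8,9} 6
  if 0:y drops first: 10 orders
  if 1:z drops first: 10 orders
heap linearizations: 20

20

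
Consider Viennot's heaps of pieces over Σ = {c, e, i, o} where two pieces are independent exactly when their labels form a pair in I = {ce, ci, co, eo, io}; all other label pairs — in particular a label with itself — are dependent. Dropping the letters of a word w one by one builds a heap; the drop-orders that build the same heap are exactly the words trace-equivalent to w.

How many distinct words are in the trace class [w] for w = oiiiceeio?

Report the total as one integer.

252

drop 0:o onto floor
drop 1:i onto floor
drop 2:i onto {1:i}
drop 3:i onto {2:i}
drop 4:c onto floor
drop 5:e onto {3:i}
drop 6:e onto {5:e}
drop 7:i onto {6:e}
drop 8:o onto {0:o}
ground layer = {0:o, 1:i, 4:c}
drop-orders for the pieces not yet dropped (sum over which currently-grounded one goes next):
  1 to go: {4} 1  {7} 1  {8} 1
  2 to go: {0,8} 1  {4,7} 2  {4,8} 2  {6,7} 1  {7,8} 2
  3 to go: {0,4,8} 3  {0,7,8} 3  {4,6,7} 3  {4,7,8} 6  {5,6,7} 1  {6,7,8} 3
  4 to go: {0,4,7,8} 12  {0,6,7,8} 6  {3,5,6,7} 1  {4,5,6,7} 4  {4,6,7,8} 12  {5,6,7,8} 4
  5 to go: {0,4,6,7,8} 30  {0,5,6,7,8} 10  {2,3,5,6,7} 1  {3,4,5,6,7} 5  {3,5,6,7,8} 5  {4,5,6,7,8} 20
  6 to go: {0,3,5,6,7,8} 15  {0,4,5,6,7,8} 60  {1,2,3,5,6,7} 1  {2,3,4,5,6,7} 6  {2,3,5,6,7,8} 6  {3,4,5,6,7,8} 30
  7 to go: {0,2,3,5,6,7,8} 21  {0,3,4,5,6,7,8} 105  {1,2,3,4,5,6,7} 7  {1,2,3,5,6,7,8} 7  {2,3,4,5,6,7,8} 42
  if 0:o drops first: 56 orders
  if 1:i drops first: 168 orders
  if 4:c drops first: 28 orders
heap linearizations: 252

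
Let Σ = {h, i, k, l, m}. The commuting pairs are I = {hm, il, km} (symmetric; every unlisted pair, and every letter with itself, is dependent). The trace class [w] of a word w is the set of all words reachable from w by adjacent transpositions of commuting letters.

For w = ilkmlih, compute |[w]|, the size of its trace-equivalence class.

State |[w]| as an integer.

8

piece 0:i — minimal
piece 1:l — minimal
piece 2:k rests on {0:i, 1:l}
piece 3:m rests on {0:i, 1:l}
piece 4:l rests on {2:k, 3:m}
piece 5:i rests on {2:k, 3:m}
piece 6:h rests on {4:l, 5:i}
minimal pieces: {0:i, 1:l}
ways to finish when only these pieces remain (= sum over removing one remaining piece with nothing left below it):
  1 left: {6}→1
  2 left: {4,6}→1  {5,6}→1
  3 left: {4,5,6}→2
  4 left: {2,4,5,6}→2  {3,4,5,6}→2
  5 left: {2,3,4,5,6}→4
  placing 0:i first → 4 extensions
  placing 1:l first → 4 extensions
total linear extensions = 8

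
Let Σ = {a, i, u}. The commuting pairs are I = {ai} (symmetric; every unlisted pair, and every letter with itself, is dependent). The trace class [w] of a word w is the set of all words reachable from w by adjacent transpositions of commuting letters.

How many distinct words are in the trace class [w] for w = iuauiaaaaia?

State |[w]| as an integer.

21

0(i) covers ∅
1(u) covers 0:i
2(a) covers 1:u
3(u) covers 2:a
4(i) covers 3:u
5(a) covers 3:u
6(a) covers 5:a
7(a) covers 6:a
8(a) covers 7:a
9(i) covers 4:i
10(a) covers 8:a
floor of heap: 0:i
completions by unplaced set U, small U first (add the entries for U minus each lowest piece of U):
  |U|=1: {9}:1  {10}:1
  |U|=2: {4,9}:1  {8,10}:1  {9,10}:2
  |U|=3: {4,9,10}:3  {7,8,10}:1  {8,9,10}:3
  |U|=4: {4,8,9,10}:6  {6,7,8,10}:1  {7,8,9,10}:4
  |U|=5: {4,7,8,9,10}:10  {5,6,7,8,10}:1  {6,7,8,9,10}:5
  |U|=6: {4,6,7,8,9,10}:15  {5,6,7,8,9,10}:6
  |U|=7: {4,5,6,7,8,9,10}:21
  |U|=8: {3,4,5,6,7,8,9,10}:21
  |U|=9: {2,3,4,5,6,7,8,9,10}:21
  start at 0(i): 21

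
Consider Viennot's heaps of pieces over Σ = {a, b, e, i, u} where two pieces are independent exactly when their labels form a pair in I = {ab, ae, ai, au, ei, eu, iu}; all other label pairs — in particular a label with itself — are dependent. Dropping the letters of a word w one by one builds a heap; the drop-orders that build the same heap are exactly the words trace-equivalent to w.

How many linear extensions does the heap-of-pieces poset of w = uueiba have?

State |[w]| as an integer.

72

0(u) covers ∅
1(u) covers 0:u
2(e) covers ∅
3(i) covers ∅
4(b) covers 1:u, 2:e, 3:i
5(a) covers ∅
floor of heap: 0:u, 2:e, 3:i, 5:a
completions by unplaced set U, small U first (add the entries for U minus each lowest piece of U):
  |U|=1: {4}:1  {5}:1
  |U|=2: {1,4}:1  {2,4}:1  {3,4}:1  {4,5}:2
  |U|=3: {0,1,4}:1  {1,2,4}:2  {1,3,4}:2  {1,4,5}:3  {2,3,4}:2  {2,4,5}:3  {3,4,5}:3
  |U|=4: {0,1,2,4}:3  {0,1,3,4}:3  {0,1,4,5}:4  {1,2,3,4}:6  {1,2,4,5}:8  {1,3,4,5}:8  {2,3,4,5}:8
  start at 0(u): 30
  start at 2(e): 15
  start at 3(i): 15
  start at 5(a): 12
sum over floor = 72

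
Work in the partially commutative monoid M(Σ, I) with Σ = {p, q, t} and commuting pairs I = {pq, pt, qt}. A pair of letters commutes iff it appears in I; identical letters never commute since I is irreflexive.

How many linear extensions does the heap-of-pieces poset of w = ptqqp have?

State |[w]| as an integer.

30

drop 0:p onto floor
drop 1:t onto floor
drop 2:q onto floor
drop 3:q onto {2:q}
drop 4:p onto {0:p}
ground layer = {0:p, 1:t, 2:q}
drop-orders for the pieces not yet dropped (sum over which currently-grounded one goes next):
  1 to go: {1} 1  {3} 1  {4} 1
  2 to go: {0,4} 1  {1,3} 2  {1,4} 2  {2,3} 1  {3,4} 2
  3 to go: {0,1,4} 3  {0,3,4} 3  {1,2,3} 3  {1,3,4} 6  {2,3,4} 3
  if 0:p drops first: 12 orders
  if 1:t drops first: 6 orders
  if 2:q drops first: 12 orders
heap linearizations: 30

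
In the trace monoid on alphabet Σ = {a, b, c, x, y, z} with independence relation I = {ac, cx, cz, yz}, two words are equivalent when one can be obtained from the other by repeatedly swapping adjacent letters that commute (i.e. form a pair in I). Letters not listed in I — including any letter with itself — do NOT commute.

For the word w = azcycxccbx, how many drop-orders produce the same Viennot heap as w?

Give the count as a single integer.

32

#0=a has no predecessor
#1=z depends on [0:a]
#2=c has no predecessor
#3=y depends on [0:a, 2:c]
#4=c depends on [3:y]
#5=x depends on [1:z, 3:y]
#6=c depends on [4:c]
#7=c depends on [6:c]
#8=b depends on [5:x, 7:c]
#9=x depends on [8:b]
sources: [0:a, 2:c]
N(rest) = Σ N(rest − s) over sources s of rest; N(one piece) = 1:
  size 1 → [9]=1
  size 2 → [8,9]=1
  size 3 → [5,8,9]=1  [7,8,9]=1
  size 4 → [1,5,8,9]=1  [5,7,8,9]=2  [6,7,8,9]=1
  size 5 → [1,5,7,8,9]=3  [4,6,7,8,9]=1  [5,6,7,8,9]=3
  size 6 → [1,5,6,7,8,9]=6  [4,5,6,7,8,9]=4
  size 7 → [1,4,5,6,7,8,9]=10  [3,4,5,6,7,8,9]=4
  size 8 → [1,3,4,5,6,7,8,9]=14  [2,3,4,5,6,7,8,9]=4
  first=0(a) contributes 18
  first=2(c) contributes 14
|[w]| = 32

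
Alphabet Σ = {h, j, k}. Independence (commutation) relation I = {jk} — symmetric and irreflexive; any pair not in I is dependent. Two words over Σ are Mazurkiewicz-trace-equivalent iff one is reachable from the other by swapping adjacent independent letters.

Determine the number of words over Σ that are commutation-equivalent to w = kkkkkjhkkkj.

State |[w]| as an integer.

0(k) covers ∅
1(k) covers 0:k
2(k) covers 1:k
3(k) covers 2:k
4(k) covers 3:k
5(j) covers ∅
6(h) covers 4:k, 5:j
7(k) covers 6:h
8(k) covers 7:k
9(k) covers 8:k
10(j) covers 6:h
floor of heap: 0:k, 5:j
completions by unplaced set U, small U first (add the entries for U minus each lowest piece of U):
  |U|=1: {9}:1  {10}:1
  |U|=2: {8,9}:1  {9,10}:2
  |U|=3: {7,8,9}:1  {8,9,10}:3
  |U|=4: {7,8,9,10}:4
  |U|=5: {6,7,8,9,10}:4
  |U|=6: {4,6,7,8,9,10}:4  {5,6,7,8,9,10}:4
  |U|=7: {3,4,6,7,8,9,10}:4  {4,5,6,7,8,9,10}:8
  |U|=8: {2,3,4,6,7,8,9,10}:4  {3,4,5,6,7,8,9,10}:12
  |U|=9: {1,2,3,4,6,7,8,9,10}:4  {2,3,4,5,6,7,8,9,10}:16
  start at 0(k): 20
  start at 5(j): 4
sum over floor = 24

24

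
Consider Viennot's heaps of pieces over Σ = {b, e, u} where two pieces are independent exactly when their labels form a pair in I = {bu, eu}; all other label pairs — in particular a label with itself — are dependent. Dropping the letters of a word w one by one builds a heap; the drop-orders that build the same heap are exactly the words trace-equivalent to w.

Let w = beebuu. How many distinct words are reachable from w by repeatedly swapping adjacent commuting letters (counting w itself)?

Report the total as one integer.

drop 0:b onto floor
drop 1:e onto {0:b}
drop 2:e onto {1:e}
drop 3:b onto {2:e}
drop 4:u onto floor
drop 5:u onto {4:u}
ground layer = {0:b, 4:u}
drop-orders for the pieces not yet dropped (sum over which currently-grounded one goes next):
  1 to go: {3} 1  {5} 1
  2 to go: {2,3} 1  {3,5} 2  {4,5} 1
  3 to go: {1,2,3} 1  {2,3,5} 3  {3,4,5} 3
  4 to go: {0,1,2,3} 1  {1,2,3,5} 4  {2,3,4,5} 6
  if 0:b drops first: 10 orders
  if 4:u drops first: 5 orders
heap linearizations: 15

15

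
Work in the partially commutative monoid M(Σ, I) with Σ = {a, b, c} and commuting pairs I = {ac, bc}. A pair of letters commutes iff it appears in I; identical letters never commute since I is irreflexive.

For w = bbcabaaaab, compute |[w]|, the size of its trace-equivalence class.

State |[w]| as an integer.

10

piece 0:b — minimal
piece 1:b rests on {0:b}
piece 2:c — minimal
piece 3:a rests on {1:b}
piece 4:b rests on {3:a}
piece 5:a rests on {4:b}
piece 6:a rests on {5:a}
piece 7:a rests on {6:a}
piece 8:a rests on {7:a}
piece 9:b rests on {8:a}
minimal pieces: {0:b, 2:c}
ways to finish when only these pieces remain (= sum over removing one remaining piece with nothing left below it):
  1 left: {2}→1  {9}→1
  2 left: {2,9}→2  {8,9}→1
  3 left: {2,8,9}→3  {7,8,9}→1
  4 left: {2,7,8,9}→4  {6,7,8,9}→1
  5 left: {2,6,7,8,9}→5  {5,6,7,8,9}→1
  6 left: {2,5,6,7,8,9}→6  {4,5,6,7,8,9}→1
  7 left: {2,4,5,6,7,8,9}→7  {3,4,5,6,7,8,9}→1
  8 left: {1,3,4,5,6,7,8,9}→1  {2,3,4,5,6,7,8,9}→8
  placing 0:b first → 9 extensions
  placing 2:c first → 1 extensions
total linear extensions = 10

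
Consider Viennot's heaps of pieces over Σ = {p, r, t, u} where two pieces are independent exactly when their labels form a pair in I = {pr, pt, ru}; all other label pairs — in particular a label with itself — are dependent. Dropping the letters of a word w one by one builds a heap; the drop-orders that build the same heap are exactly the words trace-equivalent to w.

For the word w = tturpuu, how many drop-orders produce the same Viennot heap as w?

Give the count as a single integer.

#0=t has no predecessor
#1=t depends on [0:t]
#2=u depends on [1:t]
#3=r depends on [1:t]
#4=p depends on [2:u]
#5=u depends on [4:p]
#6=u depends on [5:u]
sources: [0:t]
N(rest) = Σ N(rest − s) over sources s of rest; N(one piece) = 1:
  size 1 → [3]=1  [6]=1
  size 2 → [3,6]=2  [5,6]=1
  size 3 → [3,5,6]=3  [4,5,6]=1
  size 4 → [2,4,5,6]=1  [3,4,5,6]=4
  size 5 → [2,3,4,5,6]=5
  first=0(t) contributes 5

5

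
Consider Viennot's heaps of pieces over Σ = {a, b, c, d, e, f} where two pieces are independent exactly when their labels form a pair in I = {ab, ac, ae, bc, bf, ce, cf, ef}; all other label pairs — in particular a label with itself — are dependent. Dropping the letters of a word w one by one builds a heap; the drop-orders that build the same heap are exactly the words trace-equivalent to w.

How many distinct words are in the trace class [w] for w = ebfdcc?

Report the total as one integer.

#0=e has no predecessor
#1=b depends on [0:e]
#2=f has no predecessor
#3=d depends on [1:b, 2:f]
#4=c depends on [3:d]
#5=c depends on [4:c]
sources: [0:e, 2:f]
N(rest) = Σ N(rest − s) over sources s of rest; N(one piece) = 1:
  size 1 → [5]=1
  size 2 → [4,5]=1
  size 3 → [3,4,5]=1
  size 4 → [1,3,4,5]=1  [2,3,4,5]=1
  first=0(e) contributes 2
  first=2(f) contributes 1
|[w]| = 3

3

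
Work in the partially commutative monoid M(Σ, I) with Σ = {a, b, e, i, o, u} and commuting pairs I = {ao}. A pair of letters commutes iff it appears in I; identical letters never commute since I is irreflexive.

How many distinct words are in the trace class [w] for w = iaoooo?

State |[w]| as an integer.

drop 0:i onto floor
drop 1:a onto {0:i}
drop 2:o onto {0:i}
drop 3:o onto {2:o}
drop 4:o onto {3:o}
drop 5:o onto {4:o}
ground layer = {0:i}
drop-orders for the pieces not yet dropped (sum over which currently-grounded one goes next):
  1 to go: {1} 1  {5} 1
  2 to go: {1,5} 2  {4,5} 1
  3 to go: {1,4,5} 3  {3,4,5} 1
  4 to go: {1,3,4,5} 4  {2,3,4,5} 1
  if 0:i drops first: 5 orders

5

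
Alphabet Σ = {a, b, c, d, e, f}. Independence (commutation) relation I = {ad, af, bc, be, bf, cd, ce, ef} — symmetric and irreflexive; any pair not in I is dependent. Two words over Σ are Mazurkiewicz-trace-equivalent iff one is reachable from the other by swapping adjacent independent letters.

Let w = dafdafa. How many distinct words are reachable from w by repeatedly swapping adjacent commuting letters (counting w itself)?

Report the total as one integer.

35

#0=d has no predecessor
#1=a has no predecessor
#2=f depends on [0:d]
#3=d depends on [2:f]
#4=a depends on [1:a]
#5=f depends on [3:d]
#6=a depends on [4:a]
sources: [0:d, 1:a]
N(rest) = Σ N(rest − s) over sources s of rest; N(one piece) = 1:
  size 1 → [5]=1  [6]=1
  size 2 → [3,5]=1  [4,6]=1  [5,6]=2
  size 3 → [1,4,6]=1  [2,3,5]=1  [3,5,6]=3  [4,5,6]=3
  size 4 → [0,2,3,5]=1  [1,4,5,6]=4  [2,3,5,6]=4  [3,4,5,6]=6
  size 5 → [0,2,3,5,6]=5  [1,3,4,5,6]=10  [2,3,4,5,6]=10
  first=0(d) contributes 20
  first=1(a) contributes 15
|[w]| = 35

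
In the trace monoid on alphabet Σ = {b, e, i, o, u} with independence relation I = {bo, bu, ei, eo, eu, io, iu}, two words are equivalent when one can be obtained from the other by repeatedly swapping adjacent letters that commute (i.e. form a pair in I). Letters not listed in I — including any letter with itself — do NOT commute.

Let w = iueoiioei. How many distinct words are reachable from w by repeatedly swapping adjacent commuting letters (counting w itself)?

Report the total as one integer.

#0=i has no predecessor
#1=u has no predecessor
#2=e has no predecessor
#3=o depends on [1:u]
#4=i depends on [0:i]
#5=i depends on [4:i]
#6=o depends on [3:o]
#7=e depends on [2:e]
#8=i depends on [5:i]
sources: [0:i, 1:u, 2:e]
N(rest) = Σ N(rest − s) over sources s of rest; N(one piece) = 1:
  size 1 → [6]=1  [7]=1  [8]=1
  size 2 → [2,7]=1  [3,6]=1  [5,8]=1  [6,7]=2  [6,8]=2  [7,8]=2
  size 3 → [1,3,6]=1  [2,6,7]=3  [2,7,8]=3  [3,6,7]=3  [3,6,8]=3  [4,5,8]=1  [5,6,8]=3  [5,7,8]=3  [6,7,8]=6
  size 4 → [0,4,5,8]=1  [1,3,6,7]=4  [1,3,6,8]=4  [2,3,6,7]=6  [2,5,7,8]=6  [2,6,7,8]=12  [3,5,6,8]=6  [3,6,7,8]=12  [4,5,6,8]=4  [4,5,7,8]=4  [5,6,7,8]=12
  size 5 → [0,4,5,6,8]=5  [0,4,5,7,8]=5  [1,2,3,6,7]=10  [1,3,5,6,8]=10  [1,3,6,7,8]=20  [2,3,6,7,8]=30  [2,4,5,7,8]=10  [2,5,6,7,8]=30  [3,4,5,6,8]=10  [3,5,6,7,8]=30  [4,5,6,7,8]=20
  size 6 → [0,2,4,5,7,8]=15  [0,3,4,5,6,8]=15  [0,4,5,6,7,8]=30  [1,2,3,6,7,8]=60  [1,3,4,5,6,8]=20  [1,3,5,6,7,8]=60  [2,3,5,6,7,8]=90  [2,4,5,6,7,8]=60  [3,4,5,6,7,8]=60
  size 7 → [0,1,3,4,5,6,8]=35  [0,2,4,5,6,7,8]=105  [0,3,4,5,6,7,8]=105  [1,2,3,5,6,7,8]=210  [1,3,4,5,6,7,8]=140  [2,3,4,5,6,7,8]=210
  first=0(i) contributes 560
  first=1(u) contributes 420
  first=2(e) contributes 280
|[w]| = 1260

1260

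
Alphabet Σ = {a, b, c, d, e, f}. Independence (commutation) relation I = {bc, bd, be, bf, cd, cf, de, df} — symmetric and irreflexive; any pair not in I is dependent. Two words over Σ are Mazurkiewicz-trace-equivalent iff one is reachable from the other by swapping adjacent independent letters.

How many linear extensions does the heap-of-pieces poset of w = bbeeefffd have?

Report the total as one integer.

252

piece 0:b — minimal
piece 1:b rests on {0:b}
piece 2:e — minimal
piece 3:e rests on {2:e}
piece 4:e rests on {3:e}
piece 5:f rests on {4:e}
piece 6:f rests on {5:f}
piece 7:f rests on {6:f}
piece 8:d — minimal
minimal pieces: {0:b, 2:e, 8:d}
ways to finish when only these pieces remain (= sum over removing one remaining piece with nothing left below it):
  1 left: {1}→1  {7}→1  {8}→1
  2 left: {0,1}→1  {1,7}→2  {1,8}→2  {6,7}→1  {7,8}→2
  3 left: {0,1,7}→3  {0,1,8}→3  {1,6,7}→3  {1,7,8}→6  {5,6,7}→1  {6,7,8}→3
  4 left: {0,1,6,7}→6  {0,1,7,8}→12  {1,5,6,7}→4  {1,6,7,8}→12  {4,5,6,7}→1  {5,6,7,8}→4
  5 left: {0,1,5,6,7}→10  {0,1,6,7,8}→30  {1,4,5,6,7}→5  {1,5,6,7,8}→20  {3,4,5,6,7}→1  {4,5,6,7,8}→5
  6 left: {0,1,4,5,6,7}→15  {0,1,5,6,7,8}→60  {1,3,4,5,6,7}→6  {1,4,5,6,7,8}→30  {2,3,4,5,6,7}→1  {3,4,5,6,7,8}→6
  7 left: {0,1,3,4,5,6,7}→21  {0,1,4,5,6,7,8}→105  {1,2,3,4,5,6,7}→7  {1,3,4,5,6,7,8}→42  {2,3,4,5,6,7,8}→7
  placing 0:b first → 56 extensions
  placing 2:e first → 168 extensions
  placing 8:d first → 28 extensions
total linear extensions = 252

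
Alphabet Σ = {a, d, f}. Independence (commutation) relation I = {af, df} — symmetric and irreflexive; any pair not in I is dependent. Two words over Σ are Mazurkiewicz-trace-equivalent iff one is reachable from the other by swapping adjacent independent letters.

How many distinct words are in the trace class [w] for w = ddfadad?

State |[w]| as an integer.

7

0(d) covers ∅
1(d) covers 0:d
2(f) covers ∅
3(a) covers 1:d
4(d) covers 3:a
5(a) covers 4:d
6(d) covers 5:a
floor of heap: 0:d, 2:f
completions by unplaced set U, small U first (add the entries for U minus each lowest piece of U):
  |U|=1: {2}:1  {6}:1
  |U|=2: {2,6}:2  {5,6}:1
  |U|=3: {2,5,6}:3  {4,5,6}:1
  |U|=4: {2,4,5,6}:4  {3,4,5,6}:1
  |U|=5: {1,3,4,5,6}:1  {2,3,4,5,6}:5
  start at 0(d): 6
  start at 2(f): 1
sum over floor = 7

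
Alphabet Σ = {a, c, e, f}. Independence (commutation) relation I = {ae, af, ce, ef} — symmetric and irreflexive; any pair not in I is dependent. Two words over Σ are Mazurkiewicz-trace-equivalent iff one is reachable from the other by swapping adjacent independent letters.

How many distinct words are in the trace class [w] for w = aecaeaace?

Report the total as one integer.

84

0(a) covers ∅
1(e) covers ∅
2(c) covers 0:a
3(a) covers 2:c
4(e) covers 1:e
5(a) covers 3:a
6(a) covers 5:a
7(c) covers 6:a
8(e) covers 4:e
floor of heap: 0:a, 1:e
completions by unplaced set U, small U first (add the entries for U minus each lowest piece of U):
  |U|=1: {7}:1  {8}:1
  |U|=2: {4,8}:1  {6,7}:1  {7,8}:2
  |U|=3: {1,4,8}:1  {4,7,8}:3  {5,6,7}:1  {6,7,8}:3
  |U|=4: {1,4,7,8}:4  {3,5,6,7}:1  {4,6,7,8}:6  {5,6,7,8}:4
  |U|=5: {1,4,6,7,8}:10  {2,3,5,6,7}:1  {3,5,6,7,8}:5  {4,5,6,7,8}:10
  |U|=6: {0,2,3,5,6,7}:1  {1,4,5,6,7,8}:20  {2,3,5,6,7,8}:6  {3,4,5,6,7,8}:15
  |U|=7: {0,2,3,5,6,7,8}:7  {1,3,4,5,6,7,8}:35  {2,3,4,5,6,7,8}:21
  start at 0(a): 56
  start at 1(e): 28
sum over floor = 84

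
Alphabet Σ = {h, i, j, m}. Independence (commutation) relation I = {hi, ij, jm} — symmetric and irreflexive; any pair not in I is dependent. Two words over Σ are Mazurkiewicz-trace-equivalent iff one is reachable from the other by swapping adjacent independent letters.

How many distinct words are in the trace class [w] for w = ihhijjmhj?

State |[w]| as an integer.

31

#0=i has no predecessor
#1=h has no predecessor
#2=h depends on [1:h]
#3=i depends on [0:i]
#4=j depends on [2:h]
#5=j depends on [4:j]
#6=m depends on [2:h, 3:i]
#7=h depends on [5:j, 6:m]
#8=j depends on [7:h]
sources: [0:i, 1:h]
N(rest) = Σ N(rest − s) over sources s of rest; N(one piece) = 1:
  size 1 → [8]=1
  size 2 → [7,8]=1
  size 3 → [5,7,8]=1  [6,7,8]=1
  size 4 → [3,6,7,8]=1  [4,5,7,8]=1  [5,6,7,8]=2
  size 5 → [0,3,6,7,8]=1  [3,5,6,7,8]=3  [4,5,6,7,8]=3
  size 6 → [0,3,5,6,7,8]=4  [2,4,5,6,7,8]=3  [3,4,5,6,7,8]=6
  size 7 → [0,3,4,5,6,7,8]=10  [1,2,4,5,6,7,8]=3  [2,3,4,5,6,7,8]=9
  first=0(i) contributes 12
  first=1(h) contributes 19
|[w]| = 31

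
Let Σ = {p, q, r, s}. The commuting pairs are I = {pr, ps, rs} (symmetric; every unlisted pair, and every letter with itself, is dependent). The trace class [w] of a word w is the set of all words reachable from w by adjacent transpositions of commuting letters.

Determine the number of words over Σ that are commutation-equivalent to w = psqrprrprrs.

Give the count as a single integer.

336

0(p) covers ∅
1(s) covers ∅
2(q) covers 0:p, 1:s
3(r) covers 2:q
4(p) covers 2:q
5(r) covers 3:r
6(r) covers 5:r
7(p) covers 4:p
8(r) covers 6:r
9(r) covers 8:r
10(s) covers 2:q
floor of heap: 0:p, 1:s
completions by unplaced set U, small U first (add the entries for U minus each lowest piece of U):
  |U|=1: {7}:1  {9}:1  {10}:1
  |U|=2: {4,7}:1  {7,9}:2  {7,10}:2  {8,9}:1  {9,10}:2
  |U|=3: {4,7,9}:3  {4,7,10}:3  {6,8,9}:1  {7,8,9}:3  {7,9,10}:6  {8,9,10}:3
  |U|=4: {4,7,8,9}:6  {4,7,9,10}:12  {5,6,8,9}:1  {6,7,8,9}:4  {6,8,9,10}:4  {7,8,9,10}:12
  |U|=5: {3,5,6,8,9}:1  {4,6,7,8,9}:10  {4,7,8,9,10}:30  {5,6,7,8,9}:5  {5,6,8,9,10}:5  {6,7,8,9,10}:20
  |U|=6: {3,5,6,7,8,9}:6  {3,5,6,8,9,10}:6  {4,5,6,7,8,9}:15  {4,6,7,8,9,10}:60  {5,6,7,8,9,10}:30
  |U|=7: {3,4,5,6,7,8,9}:21  {3,5,6,7,8,9,10}:42  {4,5,6,7,8,9,10}:105
  |U|=8: {3,4,5,6,7,8,9,10}:168
  |U|=9: {2,3,4,5,6,7,8,9,10}:168
  start at 0(p): 168
  start at 1(s): 168
sum over floor = 336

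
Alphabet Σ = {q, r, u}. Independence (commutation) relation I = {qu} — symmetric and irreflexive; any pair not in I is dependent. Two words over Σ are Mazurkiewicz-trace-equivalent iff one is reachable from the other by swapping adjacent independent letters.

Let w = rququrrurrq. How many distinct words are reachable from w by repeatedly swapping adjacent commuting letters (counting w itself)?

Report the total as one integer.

6

#0=r has no predecessor
#1=q depends on [0:r]
#2=u depends on [0:r]
#3=q depends on [1:q]
#4=u depends on [2:u]
#5=r depends on [3:q, 4:u]
#6=r depends on [5:r]
#7=u depends on [6:r]
#8=r depends on [7:u]
#9=r depends on [8:r]
#10=q depends on [9:r]
sources: [0:r]
N(rest) = Σ N(rest − s) over sources s of rest; N(one piece) = 1:
  size 1 → [10]=1
  size 2 → [9,10]=1
  size 3 → [8,9,10]=1
  size 4 → [7,8,9,10]=1
  size 5 → [6,7,8,9,10]=1
  size 6 → [5,6,7,8,9,10]=1
  size 7 → [3,5,6,7,8,9,10]=1  [4,5,6,7,8,9,10]=1
  size 8 → [1,3,5,6,7,8,9,10]=1  [2,4,5,6,7,8,9,10]=1  [3,4,5,6,7,8,9,10]=2
  size 9 → [1,3,4,5,6,7,8,9,10]=3  [2,3,4,5,6,7,8,9,10]=3
  first=0(r) contributes 6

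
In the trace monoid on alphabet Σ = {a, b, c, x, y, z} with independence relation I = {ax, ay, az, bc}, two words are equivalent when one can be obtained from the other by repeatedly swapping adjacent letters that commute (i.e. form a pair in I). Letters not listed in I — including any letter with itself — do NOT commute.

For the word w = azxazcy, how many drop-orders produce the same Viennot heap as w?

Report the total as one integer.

10

piece 0:a — minimal
piece 1:z — minimal
piece 2:x rests on {1:z}
piece 3:a rests on {0:a}
piece 4:z rests on {2:x}
piece 5:c rests on {3:a, 4:z}
piece 6:y rests on {5:c}
minimal pieces: {0:a, 1:z}
ways to finish when only these pieces remain (= sum over removing one remaining piece with nothing left below it):
  1 left: {6}→1
  2 left: {5,6}→1
  3 left: {3,5,6}→1  {4,5,6}→1
  4 left: {0,3,5,6}→1  {2,4,5,6}→1  {3,4,5,6}→2
  5 left: {0,3,4,5,6}→3  {1,2,4,5,6}→1  {2,3,4,5,6}→3
  placing 0:a first → 4 extensions
  placing 1:z first → 6 extensions
total linear extensions = 10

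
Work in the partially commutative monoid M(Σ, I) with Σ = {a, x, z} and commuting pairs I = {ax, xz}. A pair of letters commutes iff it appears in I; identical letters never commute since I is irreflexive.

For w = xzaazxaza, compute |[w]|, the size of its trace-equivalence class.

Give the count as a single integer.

0(x) covers ∅
1(z) covers ∅
2(a) covers 1:z
3(a) covers 2:a
4(z) covers 3:a
5(x) covers 0:x
6(a) covers 4:z
7(z) covers 6:a
8(a) covers 7:z
floor of heap: 0:x, 1:z
completions by unplaced set U, small U first (add the entries for U minus each lowest piece of U):
  |U|=1: {5}:1  {8}:1
  |U|=2: {0,5}:1  {5,8}:2  {7,8}:1
  |U|=3: {0,5,8}:3  {5,7,8}:3  {6,7,8}:1
  |U|=4: {0,5,7,8}:6  {4,6,7,8}:1  {5,6,7,8}:4
  |U|=5: {0,5,6,7,8}:10  {3,4,6,7,8}:1  {4,5,6,7,8}:5
  |U|=6: {0,4,5,6,7,8}:15  {2,3,4,6,7,8}:1  {3,4,5,6,7,8}:6
  |U|=7: {0,3,4,5,6,7,8}:21  {1,2,3,4,6,7,8}:1  {2,3,4,5,6,7,8}:7
  start at 0(x): 8
  start at 1(z): 28
sum over floor = 36

36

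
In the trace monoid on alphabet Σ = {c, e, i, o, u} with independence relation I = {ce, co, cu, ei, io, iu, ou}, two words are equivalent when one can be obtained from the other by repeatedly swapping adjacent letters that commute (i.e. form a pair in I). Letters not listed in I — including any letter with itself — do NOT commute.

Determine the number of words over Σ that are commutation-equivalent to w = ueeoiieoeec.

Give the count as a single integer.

165

piece 0:u — minimal
piece 1:e rests on {0:u}
piece 2:e rests on {1:e}
piece 3:o rests on {2:e}
piece 4:i — minimal
piece 5:i rests on {4:i}
piece 6:e rests on {3:o}
piece 7:o rests on {6:e}
piece 8:e rests on {7:o}
piece 9:e rests on {8:e}
piece 10:c rests on {5:i}
minimal pieces: {0:u, 4:i}
ways to finish when only these pieces remain (= sum over removing one remaining piece with nothing left below it):
  1 left: {9}→1  {10}→1
  2 left: {5,10}→1  {8,9}→1  {9,10}→2
  3 left: {4,5,10}→1  {5,9,10}→3  {7,8,9}→1  {8,9,10}→3
  4 left: {4,5,9,10}→4  {5,8,9,10}→6  {6,7,8,9}→1  {7,8,9,10}→4
  5 left: {3,6,7,8,9}→1  {4,5,8,9,10}→10  {5,7,8,9,10}→10  {6,7,8,9,10}→5
  6 left: {2,3,6,7,8,9}→1  {3,6,7,8,9,10}→6  {4,5,7,8,9,10}→20  {5,6,7,8,9,10}→15
  7 left: {1,2,3,6,7,8,9}→1  {2,3,6,7,8,9,10}→7  {3,5,6,7,8,9,10}→21  {4,5,6,7,8,9,10}→35
  8 left: {0,1,2,3,6,7,8,9}→1  {1,2,3,6,7,8,9,10}→8  {2,3,5,6,7,8,9,10}→28  {3,4,5,6,7,8,9,10}→56
  9 left: {0,1,2,3,6,7,8,9,10}→9  {1,2,3,5,6,7,8,9,10}→36  {2,3,4,5,6,7,8,9,10}→84
  placing 0:u first → 120 extensions
  placing 4:i first → 45 extensions
total linear extensions = 165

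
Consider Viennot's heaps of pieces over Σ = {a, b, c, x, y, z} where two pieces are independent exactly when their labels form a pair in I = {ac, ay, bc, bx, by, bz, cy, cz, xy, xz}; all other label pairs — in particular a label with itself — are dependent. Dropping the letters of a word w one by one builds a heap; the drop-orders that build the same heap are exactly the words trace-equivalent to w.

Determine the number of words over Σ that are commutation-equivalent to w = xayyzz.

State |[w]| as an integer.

6

#0=x has no predecessor
#1=a depends on [0:x]
#2=y has no predecessor
#3=y depends on [2:y]
#4=z depends on [1:a, 3:y]
#5=z depends on [4:z]
sources: [0:x, 2:y]
N(rest) = Σ N(rest − s) over sources s of rest; N(one piece) = 1:
  size 1 → [5]=1
  size 2 → [4,5]=1
  size 3 → [1,4,5]=1  [3,4,5]=1
  size 4 → [0,1,4,5]=1  [1,3,4,5]=2  [2,3,4,5]=1
  first=0(x) contributes 3
  first=2(y) contributes 3
|[w]| = 6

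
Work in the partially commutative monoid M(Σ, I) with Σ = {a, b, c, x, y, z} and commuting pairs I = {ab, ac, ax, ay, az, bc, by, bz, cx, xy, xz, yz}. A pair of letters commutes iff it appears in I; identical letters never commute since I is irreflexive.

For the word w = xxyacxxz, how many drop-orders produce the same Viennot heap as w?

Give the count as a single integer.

#0=x has no predecessor
#1=x depends on [0:x]
#2=y has no predecessor
#3=a has no predecessor
#4=c depends on [2:y]
#5=x depends on [1:x]
#6=x depends on [5:x]
#7=z depends on [4:c]
sources: [0:x, 2:y, 3:a]
N(rest) = Σ N(rest − s) over sources s of rest; N(one piece) = 1:
  size 1 → [3]=1  [6]=1  [7]=1
  size 2 → [3,6]=2  [3,7]=2  [4,7]=1  [5,6]=1  [6,7]=2
  size 3 → [1,5,6]=1  [2,4,7]=1  [3,4,7]=3  [3,5,6]=3  [3,6,7]=6  [4,6,7]=3  [5,6,7]=3
  size 4 → [0,1,5,6]=1  [1,3,5,6]=4  [1,5,6,7]=4  [2,3,4,7]=4  [2,4,6,7]=4  [3,4,6,7]=12  [3,5,6,7]=12  [4,5,6,7]=6
  size 5 → [0,1,3,5,6]=5  [0,1,5,6,7]=5  [1,3,5,6,7]=20  [1,4,5,6,7]=10  [2,3,4,6,7]=20  [2,4,5,6,7]=10  [3,4,5,6,7]=30
  size 6 → [0,1,3,5,6,7]=30  [0,1,4,5,6,7]=15  [1,2,4,5,6,7]=20  [1,3,4,5,6,7]=60  [2,3,4,5,6,7]=60
  first=0(x) contributes 140
  first=2(y) contributes 105
  first=3(a) contributes 35
|[w]| = 280

280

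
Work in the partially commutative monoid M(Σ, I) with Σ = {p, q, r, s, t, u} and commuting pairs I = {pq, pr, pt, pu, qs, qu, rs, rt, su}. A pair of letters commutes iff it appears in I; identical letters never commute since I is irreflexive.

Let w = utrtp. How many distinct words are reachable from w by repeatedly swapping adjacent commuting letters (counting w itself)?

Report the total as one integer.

piece 0:u — minimal
piece 1:t rests on {0:u}
piece 2:r rests on {0:u}
piece 3:t rests on {1:t}
piece 4:p — minimal
minimal pieces: {0:u, 4:p}
ways to finish when only these pieces remain (= sum over removing one remaining piece with nothing left below it):
  1 left: {2}→1  {3}→1  {4}→1
  2 left: {1,3}→1  {2,3}→2  {2,4}→2  {3,4}→2
  3 left: {1,2,3}→3  {1,3,4}→3  {2,3,4}→6
  placing 0:u first → 12 extensions
  placing 4:p first → 3 extensions
total linear extensions = 15

15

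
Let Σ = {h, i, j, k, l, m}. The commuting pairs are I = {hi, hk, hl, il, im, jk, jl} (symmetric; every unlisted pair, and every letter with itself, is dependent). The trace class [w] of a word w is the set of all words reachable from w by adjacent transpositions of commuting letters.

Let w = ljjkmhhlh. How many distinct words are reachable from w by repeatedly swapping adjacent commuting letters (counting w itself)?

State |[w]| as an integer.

piece 0:l — minimal
piece 1:j — minimal
piece 2:j rests on {1:j}
piece 3:k rests on {0:l}
piece 4:m rests on {2:j, 3:k}
piece 5:h rests on {4:m}
piece 6:h rests on {5:h}
piece 7:l rests on {4:m}
piece 8:h rests on {6:h}
minimal pieces: {0:l, 1:j}
ways to finish when only these pieces remain (= sum over removing one remaining piece with nothing left below it):
  1 left: {7}→1  {8}→1
  2 left: {6,8}→1  {7,8}→2
  3 left: {5,6,8}→1  {6,7,8}→3
  4 left: {5,6,7,8}→4
  5 left: {4,5,6,7,8}→4
  6 left: {2,4,5,6,7,8}→4  {3,4,5,6,7,8}→4
  7 left: {0,3,4,5,6,7,8}→4  {1,2,4,5,6,7,8}→4  {2,3,4,5,6,7,8}→8
  placing 0:l first → 12 extensions
  placing 1:j first → 12 extensions
total linear extensions = 24

24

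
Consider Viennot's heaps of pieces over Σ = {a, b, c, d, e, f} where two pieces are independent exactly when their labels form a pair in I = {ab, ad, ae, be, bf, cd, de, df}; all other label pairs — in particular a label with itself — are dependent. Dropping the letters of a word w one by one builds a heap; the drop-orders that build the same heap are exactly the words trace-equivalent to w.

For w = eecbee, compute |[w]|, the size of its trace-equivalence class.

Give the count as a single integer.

drop 0:e onto floor
drop 1:e onto {0:e}
drop 2:c onto {1:e}
drop 3:b onto {2:c}
drop 4:e onto {2:c}
drop 5:e onto {4:e}
ground layer = {0:e}
drop-orders for the pieces not yet dropped (sum over which currently-grounded one goes next):
  1 to go: {3} 1  {5} 1
  2 to go: {3,5} 2  {4,5} 1
  3 to go: {3,4,5} 3
  4 to go: {2,3,4,5} 3
  if 0:e drops first: 3 orders

3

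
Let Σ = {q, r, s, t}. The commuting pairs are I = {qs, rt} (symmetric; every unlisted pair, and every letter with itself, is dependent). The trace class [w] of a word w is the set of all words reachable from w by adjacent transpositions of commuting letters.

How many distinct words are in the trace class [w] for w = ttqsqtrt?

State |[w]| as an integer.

#0=t has no predecessor
#1=t depends on [0:t]
#2=q depends on [1:t]
#3=s depends on [1:t]
#4=q depends on [2:q]
#5=t depends on [3:s, 4:q]
#6=r depends on [3:s, 4:q]
#7=t depends on [5:t]
sources: [0:t]
N(rest) = Σ N(rest − s) over sources s of rest; N(one piece) = 1:
  size 1 → [6]=1  [7]=1
  size 2 → [5,7]=1  [6,7]=2
  size 3 → [5,6,7]=3
  size 4 → [3,5,6,7]=3  [4,5,6,7]=3
  size 5 → [2,4,5,6,7]=3  [3,4,5,6,7]=6
  size 6 → [2,3,4,5,6,7]=9
  first=0(t) contributes 9

9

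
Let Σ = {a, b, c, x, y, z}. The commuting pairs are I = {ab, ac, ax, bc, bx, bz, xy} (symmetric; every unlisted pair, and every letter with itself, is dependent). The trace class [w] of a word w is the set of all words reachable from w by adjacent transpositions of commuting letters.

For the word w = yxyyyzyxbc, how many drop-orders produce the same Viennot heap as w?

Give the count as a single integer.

25

piece 0:y — minimal
piece 1:x — minimal
piece 2:y rests on {0:y}
piece 3:y rests on {2:y}
piece 4:y rests on {3:y}
piece 5:z rests on {1:x, 4:y}
piece 6:y rests on {5:z}
piece 7:x rests on {5:z}
piece 8:b rests on {6:y}
piece 9:c rests on {6:y, 7:x}
minimal pieces: {0:y, 1:x}
ways to finish when only these pieces remain (= sum over removing one remaining piece with nothing left below it):
  1 left: {8}→1  {9}→1
  2 left: {7,9}→1  {8,9}→2
  3 left: {6,8,9}→2  {7,8,9}→3
  4 left: {6,7,8,9}→5
  5 left: {5,6,7,8,9}→5
  6 left: {1,5,6,7,8,9}→5  {4,5,6,7,8,9}→5
  7 left: {1,4,5,6,7,8,9}→10  {3,4,5,6,7,8,9}→5
  8 left: {1,3,4,5,6,7,8,9}→15  {2,3,4,5,6,7,8,9}→5
  placing 0:y first → 20 extensions
  placing 1:x first → 5 extensions
total linear extensions = 25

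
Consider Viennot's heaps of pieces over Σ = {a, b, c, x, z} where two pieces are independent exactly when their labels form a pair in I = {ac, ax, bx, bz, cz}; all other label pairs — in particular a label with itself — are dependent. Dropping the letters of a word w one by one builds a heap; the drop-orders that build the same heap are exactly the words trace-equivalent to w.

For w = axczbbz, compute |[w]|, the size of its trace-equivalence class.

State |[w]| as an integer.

piece 0:a — minimal
piece 1:x — minimal
piece 2:c rests on {1:x}
piece 3:z rests on {0:a, 1:x}
piece 4:b rests on {0:a, 2:c}
piece 5:b rests on {4:b}
piece 6:z rests on {3:z}
minimal pieces: {0:a, 1:x}
ways to finish when only these pieces remain (= sum over removing one remaining piece with nothing left below it):
  1 left: {5}→1  {6}→1
  2 left: {3,6}→1  {4,5}→1  {5,6}→2
  3 left: {2,4,5}→1  {3,5,6}→3  {4,5,6}→3
  4 left: {2,4,5,6}→4  {3,4,5,6}→6
  5 left: {0,3,4,5,6}→6  {2,3,4,5,6}→10
  placing 0:a first → 10 extensions
  placing 1:x first → 16 extensions
total linear extensions = 26

26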